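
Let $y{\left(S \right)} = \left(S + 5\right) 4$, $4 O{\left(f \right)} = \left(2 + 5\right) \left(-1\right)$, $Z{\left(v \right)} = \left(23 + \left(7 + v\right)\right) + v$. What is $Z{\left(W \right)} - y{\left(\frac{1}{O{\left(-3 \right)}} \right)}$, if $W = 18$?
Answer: $\frac{338}{7} \approx 48.286$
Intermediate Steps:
$Z{\left(v \right)} = 30 + 2 v$ ($Z{\left(v \right)} = \left(30 + v\right) + v = 30 + 2 v$)
$O{\left(f \right)} = - \frac{7}{4}$ ($O{\left(f \right)} = \frac{\left(2 + 5\right) \left(-1\right)}{4} = \frac{7 \left(-1\right)}{4} = \frac{1}{4} \left(-7\right) = - \frac{7}{4}$)
$y{\left(S \right)} = 20 + 4 S$ ($y{\left(S \right)} = \left(5 + S\right) 4 = 20 + 4 S$)
$Z{\left(W \right)} - y{\left(\frac{1}{O{\left(-3 \right)}} \right)} = \left(30 + 2 \cdot 18\right) - \left(20 + \frac{4}{- \frac{7}{4}}\right) = \left(30 + 36\right) - \left(20 + 4 \left(- \frac{4}{7}\right)\right) = 66 - \left(20 - \frac{16}{7}\right) = 66 - \frac{124}{7} = \frac{338}{7}$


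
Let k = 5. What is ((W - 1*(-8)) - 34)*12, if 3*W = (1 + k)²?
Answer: -168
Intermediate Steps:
W = 12 (W = (1 + 5)²/3 = (⅓)*6² = (⅓)*36 = 12)
((W - 1*(-8)) - 34)*12 = ((12 - 1*(-8)) - 34)*12 = ((12 + 8) - 34)*12 = (20 - 34)*12 = -14*12 = -168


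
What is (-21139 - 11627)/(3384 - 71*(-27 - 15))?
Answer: -5461/1061 ≈ -5.1470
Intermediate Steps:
(-21139 - 11627)/(3384 - 71*(-27 - 15)) = -32766/(3384 - 71*(-42)) = -32766/(3384 + 2982) = -32766/6366 = -32766*1/6366 = -5461/1061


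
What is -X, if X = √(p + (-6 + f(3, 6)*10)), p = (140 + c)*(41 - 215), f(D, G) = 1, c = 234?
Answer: -28*I*√83 ≈ -255.09*I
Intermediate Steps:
p = -65076 (p = (140 + 234)*(41 - 215) = 374*(-174) = -65076)
X = 28*I*√83 (X = √(-65076 + (-6 + 1*10)) = √(-65076 + (-6 + 10)) = √(-65076 + 4) = √(-65072) = 28*I*√83 ≈ 255.09*I)
-X = -28*I*√83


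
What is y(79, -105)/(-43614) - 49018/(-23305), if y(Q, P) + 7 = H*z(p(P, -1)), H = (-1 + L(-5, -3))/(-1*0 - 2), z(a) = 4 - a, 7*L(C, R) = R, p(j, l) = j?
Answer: 7476769042/3557484945 ≈ 2.1017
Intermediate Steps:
L(C, R) = R/7
H = 5/7 (H = (-1 + (1/7)*(-3))/(-1*0 - 2) = (-1 - 3/7)/(0 - 2) = -10/7/(-2) = -10/7*(-1/2) = 5/7 ≈ 0.71429)
y(Q, P) = -29/7 - 5*P/7 (y(Q, P) = -7 + 5*(4 - P)/7 = -7 + (20/7 - 5*P/7) = -29/7 - 5*P/7)
y(79, -105)/(-43614) - 49018/(-23305) = (-29/7 - 5/7*(-105))/(-43614) - 49018/(-23305) = (-29/7 + 75)*(-1/43614) - 49018*(-1/23305) = (496/7)*(-1/43614) + 49018/23305 = -248/152649 + 49018/23305 = 7476769042/3557484945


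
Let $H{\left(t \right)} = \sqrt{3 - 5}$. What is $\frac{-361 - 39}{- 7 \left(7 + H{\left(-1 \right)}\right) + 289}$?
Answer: $- \frac{48000}{28849} - \frac{1400 i \sqrt{2}}{28849} \approx -1.6638 - 0.06863 i$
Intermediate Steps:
$H{\left(t \right)} = i \sqrt{2}$ ($H{\left(t \right)} = \sqrt{-2} = i \sqrt{2}$)
$\frac{-361 - 39}{- 7 \left(7 + H{\left(-1 \right)}\right) + 289} = \frac{-361 - 39}{- 7 \left(7 + i \sqrt{2}\right) + 289} = - \frac{400}{\left(-49 - 7 i \sqrt{2}\right) + 289} = - \frac{400}{240 - 7 i \sqrt{2}}$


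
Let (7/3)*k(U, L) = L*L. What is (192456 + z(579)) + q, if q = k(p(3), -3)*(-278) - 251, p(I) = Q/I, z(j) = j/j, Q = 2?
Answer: 1337936/7 ≈ 1.9113e+5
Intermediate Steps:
z(j) = 1
p(I) = 2/I
k(U, L) = 3*L²/7 (k(U, L) = 3*(L*L)/7 = 3*L²/7)
q = -9263/7 (q = ((3/7)*(-3)²)*(-278) - 251 = ((3/7)*9)*(-278) - 251 = (27/7)*(-278) - 251 = -7506/7 - 251 = -9263/7 ≈ -1323.3)
(192456 + z(579)) + q = (192456 + 1) - 9263/7 = 192457 - 9263/7 = 1337936/7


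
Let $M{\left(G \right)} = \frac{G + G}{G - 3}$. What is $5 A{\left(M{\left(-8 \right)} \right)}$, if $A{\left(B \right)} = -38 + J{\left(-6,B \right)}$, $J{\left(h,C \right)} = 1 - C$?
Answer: $- \frac{2115}{11} \approx -192.27$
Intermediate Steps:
$M{\left(G \right)} = \frac{2 G}{-3 + G}$
$A{\left(B \right)} = -37 - B$ ($A{\left(B \right)} = -38 - \left(-1 + B\right) = -37 - B$)
$5 A{\left(M{\left(-8 \right)} \right)} = 5 \left(-37 - 2 \left(-8\right) \frac{1}{-3 - 8}\right) = 5 \left(-37 - 2 \left(-8\right) \frac{1}{-11}\right) = 5 \left(-37 - 2 \left(-8\right) \left(- \frac{1}{11}\right)\right) = 5 \left(-37 - \frac{16}{11}\right) = 5 \left(- \frac{423}{11}\right) = - \frac{2115}{11}$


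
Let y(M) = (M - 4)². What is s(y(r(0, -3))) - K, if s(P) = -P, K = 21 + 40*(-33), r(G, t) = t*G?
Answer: 1283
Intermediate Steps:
r(G, t) = G*t
y(M) = (-4 + M)²
K = -1299 (K = 21 - 1320 = -1299)
s(y(r(0, -3))) - K = -(-4 + 0*(-3))² - 1*(-1299) = -(-4 + 0)² + 1299 = -1*(-4)² + 1299 = -1*16 + 1299 = -16 + 1299 = 1283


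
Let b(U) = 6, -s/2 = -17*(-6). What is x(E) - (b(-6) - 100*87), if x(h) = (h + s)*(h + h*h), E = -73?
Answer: -1447218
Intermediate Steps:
s = -204 (s = -(-34)*(-6) = -2*102 = -204)
x(h) = (-204 + h)*(h + h²) (x(h) = (h - 204)*(h + h*h) = (-204 + h)*(h + h²))
x(E) - (b(-6) - 100*87) = -73*(-204 + (-73)² - 203*(-73)) - (6 - 100*87) = -73*(-204 + 5329 + 14819) - (6 - 8700) = -73*19944 - 1*(-8694) = -1455912 + 8694 = -1447218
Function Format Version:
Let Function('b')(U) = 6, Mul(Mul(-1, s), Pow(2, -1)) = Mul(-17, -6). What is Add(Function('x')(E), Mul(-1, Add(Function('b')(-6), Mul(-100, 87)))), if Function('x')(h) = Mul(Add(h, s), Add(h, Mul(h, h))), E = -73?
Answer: -1447218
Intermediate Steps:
s = -204 (s = Mul(-2, Mul(-17, -6)) = Mul(-2, 102) = -204)
Function('x')(h) = Mul(Add(-204, h), Add(h, Pow(h, 2))) (Function('x')(h) = Mul(Add(h, -204), Add(h, Mul(h, h))) = Mul(Add(-204, h), Add(h, Pow(h, 2))))
Add(Function('x')(E), Mul(-1, Add(Function('b')(-6), Mul(-100, 87)))) = Add(Mul(-73, Add(-204, Pow(-73, 2), Mul(-203, -73))), Mul(-1, Add(6, Mul(-100, 87)))) = Add(Mul(-73, Add(-204, 5329, 14819)), Mul(-1, Add(6, -8700))) = Add(Mul(-73, 19944), Mul(-1, -8694)) = Add(-1455912, 8694) = -1447218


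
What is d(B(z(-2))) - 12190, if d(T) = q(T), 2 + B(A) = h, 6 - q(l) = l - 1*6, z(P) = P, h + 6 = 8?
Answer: -12178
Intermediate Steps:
h = 2 (h = -6 + 8 = 2)
q(l) = 12 - l (q(l) = 6 - (l - 1*6) = 6 - (l - 6) = 6 - (-6 + l) = 6 + (6 - l) = 12 - l)
B(A) = 0 (B(A) = -2 + 2 = 0)
d(T) = 12 - T
d(B(z(-2))) - 12190 = (12 - 1*0) - 12190 = (12 + 0) - 12190 = 12 - 12190 = -12178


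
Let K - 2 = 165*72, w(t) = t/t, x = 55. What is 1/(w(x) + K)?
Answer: 1/11883 ≈ 8.4154e-5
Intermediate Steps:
w(t) = 1
K = 11882 (K = 2 + 165*72 = 2 + 11880 = 11882)
1/(w(x) + K) = 1/(1 + 11882) = 1/11883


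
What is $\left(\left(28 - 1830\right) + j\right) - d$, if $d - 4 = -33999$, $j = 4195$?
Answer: $36388$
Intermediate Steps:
$d = -33995$ ($d = 4 - 33999 = -33995$)
$\left(\left(28 - 1830\right) + j\right) - d = \left(\left(28 - 1830\right) + 4195\right) - -33995 = \left(-1802 + 4195\right) + 33995 = 2393 + 33995 = 36388$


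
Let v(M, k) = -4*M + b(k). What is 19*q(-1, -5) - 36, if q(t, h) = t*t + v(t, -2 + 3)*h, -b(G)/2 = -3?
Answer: -967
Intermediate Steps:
b(G) = 6 (b(G) = -2*(-3) = 6)
v(M, k) = 6 - 4*M (v(M, k) = -4*M + 6 = 6 - 4*M)
q(t, h) = t² + h*(6 - 4*t) (q(t, h) = t*t + (6 - 4*t)*h = t² + h*(6 - 4*t))
19*q(-1, -5) - 36 = 19*((-1)² - 2*(-5)*(-3 + 2*(-1))) - 36 = 19*(1 - 2*(-5)*(-3 - 2)) - 36 = 19*(1 - 2*(-5)*(-5)) - 36 = 19*(1 - 50) - 36 = 19*(-49) - 36 = -931 - 36 = -967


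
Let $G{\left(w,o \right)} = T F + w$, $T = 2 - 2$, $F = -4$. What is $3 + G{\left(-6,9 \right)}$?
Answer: $-3$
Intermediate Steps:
$T = 0$ ($T = 2 - 2 = 0$)
$G{\left(w,o \right)} = w$ ($G{\left(w,o \right)} = 0 \left(-4\right) + w = 0 + w = w$)
$3 + G{\left(-6,9 \right)} = 3 - 6 = -3$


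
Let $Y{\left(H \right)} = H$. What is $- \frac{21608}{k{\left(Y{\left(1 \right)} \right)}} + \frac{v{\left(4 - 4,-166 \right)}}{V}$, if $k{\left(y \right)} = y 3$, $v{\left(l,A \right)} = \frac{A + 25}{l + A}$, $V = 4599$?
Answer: $- \frac{610973387}{84826} \approx -7202.7$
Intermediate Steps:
$v{\left(l,A \right)} = \frac{25 + A}{A + l}$
$k{\left(y \right)} = 3 y$
$- \frac{21608}{k{\left(Y{\left(1 \right)} \right)}} + \frac{v{\left(4 - 4,-166 \right)}}{V} = - \frac{21608}{3 \cdot 1} + \frac{\frac{1}{-166 + \left(4 - 4\right)} \left(25 - 166\right)}{4599} = - \frac{21608}{3} + \frac{1}{-166 + 0} \left(-141\right) \frac{1}{4599} = \left(-21608\right) \frac{1}{3} + \frac{1}{-166} \left(-141\right) \frac{1}{4599} = - \frac{21608}{3} + \left(- \frac{1}{166}\right) \left(-141\right) \frac{1}{4599} = - \frac{21608}{3} + \frac{141}{166} \cdot \frac{1}{4599} = - \frac{21608}{3} + \frac{47}{254478} = - \frac{610973387}{84826}$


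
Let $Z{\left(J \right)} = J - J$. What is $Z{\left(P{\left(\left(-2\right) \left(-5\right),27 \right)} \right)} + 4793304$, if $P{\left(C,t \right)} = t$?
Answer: $4793304$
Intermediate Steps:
$Z{\left(J \right)} = 0$
$Z{\left(P{\left(\left(-2\right) \left(-5\right),27 \right)} \right)} + 4793304 = 0 + 4793304 = 4793304$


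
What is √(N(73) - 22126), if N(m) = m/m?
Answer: 5*I*√885 ≈ 148.74*I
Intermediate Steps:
N(m) = 1
√(N(73) - 22126) = √(1 - 22126) = √(-22125) = 5*I*√885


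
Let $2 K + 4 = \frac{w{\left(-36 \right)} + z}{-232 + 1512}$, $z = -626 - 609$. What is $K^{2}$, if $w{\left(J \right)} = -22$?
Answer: $\frac{40666129}{6553600} \approx 6.2052$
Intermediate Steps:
$z = -1235$ ($z = -626 - 609 = -1235$)
$K = - \frac{6377}{2560}$ ($K = -2 + \frac{\left(-22 - 1235\right) \frac{1}{-232 + 1512}}{2} = -2 + \frac{\left(-1257\right) \frac{1}{1280}}{2} = -2 + \frac{1}{2} \left(- \frac{1257}{1280}\right) = -2 - \frac{1257}{2560} = - \frac{6377}{2560} \approx -2.491$)
$K^{2} = \left(- \frac{6377}{2560}\right)^{2} = \frac{40666129}{6553600}$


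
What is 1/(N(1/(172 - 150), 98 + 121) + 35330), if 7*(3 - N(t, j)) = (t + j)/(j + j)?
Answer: 67452/2383276697 ≈ 2.8302e-5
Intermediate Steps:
N(t, j) = 3 - (j + t)/(14*j) (N(t, j) = 3 - (t + j)/(7*(j + j)) = 3 - (j + t)/(7*(2*j)) = 3 - (j + t)*1/(2*j)/7 = 3 - (j + t)/(14*j))
1/(N(1/(172 - 150), 98 + 121) + 35330) = 1/((-1/(172 - 150) + 41*(98 + 121))/(14*(98 + 121)) + 35330) = 1/((1/14)*(-1/22 + 41*219)/219 + 35330) = 1/((1/14)*(1/219)*(-1*1/22 + 8979) + 35330) = 1/((1/14)*(1/219)*(-1/22 + 8979) + 35330) = 1/((1/14)*(1/219)*(197537/22) + 35330) = 1/(197537/67452 + 35330) = 1/(2383276697/67452) = 67452/2383276697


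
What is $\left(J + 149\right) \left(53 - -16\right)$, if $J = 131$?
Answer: $19320$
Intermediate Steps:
$\left(J + 149\right) \left(53 - -16\right) = \left(131 + 149\right) \left(53 - -16\right) = 280 \left(53 + 16\right) = 280 \cdot 69 = 19320$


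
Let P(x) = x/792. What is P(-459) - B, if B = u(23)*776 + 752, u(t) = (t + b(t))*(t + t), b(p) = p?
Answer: -144563635/88 ≈ -1.6428e+6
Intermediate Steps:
P(x) = x/792 (P(x) = x*(1/792) = x/792)
u(t) = 4*t**2 (u(t) = (t + t)*(t + t) = (2*t)*(2*t) = 4*t**2)
B = 1642768 (B = (4*23**2)*776 + 752 = (4*529)*776 + 752 = 2116*776 + 752 = 1642016 + 752 = 1642768)
P(-459) - B = (1/792)*(-459) - 1*1642768 = -51/88 - 1642768 = -144563635/88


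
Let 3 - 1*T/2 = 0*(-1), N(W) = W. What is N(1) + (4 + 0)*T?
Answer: 25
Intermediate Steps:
T = 6 (T = 6 - 0*(-1) = 6 - 2*0 = 6 + 0 = 6)
N(1) + (4 + 0)*T = 1 + (4 + 0)*6 = 1 + 4*6 = 1 + 24 = 25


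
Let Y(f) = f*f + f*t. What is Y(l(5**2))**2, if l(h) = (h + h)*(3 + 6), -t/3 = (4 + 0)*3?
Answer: 34707690000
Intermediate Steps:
t = -36 (t = -3*(4 + 0)*3 = -12*3 = -3*12 = -36)
l(h) = 18*h (l(h) = (2*h)*9 = 18*h)
Y(f) = f**2 - 36*f (Y(f) = f*f + f*(-36) = f**2 - 36*f)
Y(l(5**2))**2 = ((18*5**2)*(-36 + 18*5**2))**2 = ((18*25)*(-36 + 18*25))**2 = (450*(-36 + 450))**2 = (450*414)**2 = 186300**2 = 34707690000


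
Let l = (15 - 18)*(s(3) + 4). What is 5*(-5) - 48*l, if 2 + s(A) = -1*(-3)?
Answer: 695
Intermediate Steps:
s(A) = 1 (s(A) = -2 - 1*(-3) = -2 + 3 = 1)
l = -15 (l = (15 - 18)*(1 + 4) = -3*5 = -15)
5*(-5) - 48*l = 5*(-5) - 48*(-15) = -25 + 720 = 695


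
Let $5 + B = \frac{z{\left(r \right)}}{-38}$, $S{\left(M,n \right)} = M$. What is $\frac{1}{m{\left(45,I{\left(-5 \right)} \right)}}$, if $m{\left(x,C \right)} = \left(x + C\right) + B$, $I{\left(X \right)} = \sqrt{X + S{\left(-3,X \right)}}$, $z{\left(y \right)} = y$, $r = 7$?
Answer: $\frac{57494}{2300721} - \frac{2888 i \sqrt{2}}{2300721} \approx 0.02499 - 0.0017752 i$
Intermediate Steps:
$I{\left(X \right)} = \sqrt{-3 + X}$ ($I{\left(X \right)} = \sqrt{X - 3} = \sqrt{-3 + X}$)
$B = - \frac{197}{38}$ ($B = -5 + \frac{7}{-38} = -5 + 7 \left(- \frac{1}{38}\right) = -5 - \frac{7}{38} = - \frac{197}{38} \approx -5.1842$)
$m{\left(x,C \right)} = - \frac{197}{38} + C + x$ ($m{\left(x,C \right)} = \left(x + C\right) - \frac{197}{38} = \left(C + x\right) - \frac{197}{38} = - \frac{197}{38} + C + x$)
$\frac{1}{m{\left(45,I{\left(-5 \right)} \right)}} = \frac{1}{- \frac{197}{38} + \sqrt{-3 - 5} + 45} = \frac{1}{- \frac{197}{38} + \sqrt{-8} + 45} = \frac{1}{- \frac{197}{38} + 2 i \sqrt{2} + 45} = \frac{1}{\frac{1513}{38} + 2 i \sqrt{2}}$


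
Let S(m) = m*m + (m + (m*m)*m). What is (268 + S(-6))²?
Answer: 6724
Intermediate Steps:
S(m) = m + m² + m³ (S(m) = m² + (m + m²*m) = m² + (m + m³) = m + m² + m³)
(268 + S(-6))² = (268 - 6*(1 - 6 + (-6)²))² = (268 - 6*(1 - 6 + 36))² = (268 - 6*31)² = (268 - 186)² = 82² = 6724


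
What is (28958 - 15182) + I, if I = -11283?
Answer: 2493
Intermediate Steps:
(28958 - 15182) + I = (28958 - 15182) - 11283 = 13776 - 11283 = 2493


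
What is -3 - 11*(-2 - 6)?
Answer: 85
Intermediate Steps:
-3 - 11*(-2 - 6) = -3 - 11*(-8) = -3 + 88 = 85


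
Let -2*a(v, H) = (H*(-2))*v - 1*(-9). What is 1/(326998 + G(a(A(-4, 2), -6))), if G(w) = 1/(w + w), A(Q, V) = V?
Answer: 33/10790933 ≈ 3.0581e-6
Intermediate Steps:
a(v, H) = -9/2 + H*v (a(v, H) = -((H*(-2))*v - 1*(-9))/2 = -((-2*H)*v + 9)/2 = -(-2*H*v + 9)/2 = -(9 - 2*H*v)/2 = -9/2 + H*v)
G(w) = 1/(2*w)
1/(326998 + G(a(A(-4, 2), -6))) = 1/(326998 + 1/(2*(-9/2 - 6*2))) = 1/(326998 + 1/(2*(-9/2 - 12))) = 1/(326998 + 1/(2*(-33/2))) = 1/(326998 + (½)*(-2/33)) = 1/(326998 - 1/33) = 1/(10790933/33) = 33/10790933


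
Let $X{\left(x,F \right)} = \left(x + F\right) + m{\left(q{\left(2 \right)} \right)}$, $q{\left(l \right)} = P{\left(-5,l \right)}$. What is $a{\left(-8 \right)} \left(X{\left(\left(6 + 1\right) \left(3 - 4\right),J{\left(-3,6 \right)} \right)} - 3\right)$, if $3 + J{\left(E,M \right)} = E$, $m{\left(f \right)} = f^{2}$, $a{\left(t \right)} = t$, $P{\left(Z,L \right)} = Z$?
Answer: $-72$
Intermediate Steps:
$q{\left(l \right)} = -5$
$J{\left(E,M \right)} = -3 + E$
$X{\left(x,F \right)} = 25 + F + x$ ($X{\left(x,F \right)} = \left(x + F\right) + \left(-5\right)^{2} = \left(F + x\right) + 25 = 25 + F + x$)
$a{\left(-8 \right)} \left(X{\left(\left(6 + 1\right) \left(3 - 4\right),J{\left(-3,6 \right)} \right)} - 3\right) = - 8 \left(\left(25 - 6 + \left(6 + 1\right) \left(3 - 4\right)\right) - 3\right) = - 8 \left(\left(25 - 6 + 7 \left(-1\right)\right) - 3\right) = - 8 \left(\left(25 - 6 - 7\right) - 3\right) = - 8 \left(12 - 3\right) = \left(-8\right) 9 = -72$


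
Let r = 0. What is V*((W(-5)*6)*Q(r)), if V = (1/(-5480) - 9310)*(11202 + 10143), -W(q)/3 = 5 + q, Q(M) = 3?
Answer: 0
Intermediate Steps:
W(q) = -15 - 3*q (W(q) = -3*(5 + q) = -15 - 3*q)
V = -217799261469/1096 (V = (-1/5480 - 9310)*21345 = -51018801/5480*21345 = -217799261469/1096 ≈ -1.9872e+8)
V*((W(-5)*6)*Q(r)) = -217799261469*(-15 - 3*(-5))*6*3/1096 = -217799261469*(-15 + 15)*6*3/1096 = -217799261469*0*6*3/1096 = -0*3 = -217799261469/1096*0 = 0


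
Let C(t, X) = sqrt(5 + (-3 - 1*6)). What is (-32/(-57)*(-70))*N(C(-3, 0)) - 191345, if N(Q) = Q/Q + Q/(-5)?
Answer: -10908905/57 + 896*I/57 ≈ -1.9138e+5 + 15.719*I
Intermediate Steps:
C(t, X) = 2*I (C(t, X) = sqrt(5 + (-3 - 6)) = sqrt(5 - 9) = sqrt(-4) = 2*I)
N(Q) = 1 - Q/5 (N(Q) = 1 + Q*(-1/5) = 1 - Q/5)
(-32/(-57)*(-70))*N(C(-3, 0)) - 191345 = (-32/(-57)*(-70))*(1 - 2*I/5) - 191345 = (-32*(-1/57)*(-70))*(1 - 2*I/5) - 191345 = ((32/57)*(-70))*(1 - 2*I/5) - 191345 = -2240*(1 - 2*I/5)/57 - 191345 = (-2240/57 + 896*I/57) - 191345 = -10908905/57 + 896*I/57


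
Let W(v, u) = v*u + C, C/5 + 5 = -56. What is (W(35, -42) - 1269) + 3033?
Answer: -11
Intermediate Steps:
C = -305 (C = -25 + 5*(-56) = -25 - 280 = -305)
W(v, u) = -305 + u*v (W(v, u) = v*u - 305 = u*v - 305 = -305 + u*v)
(W(35, -42) - 1269) + 3033 = ((-305 - 42*35) - 1269) + 3033 = ((-305 - 1470) - 1269) + 3033 = (-1775 - 1269) + 3033 = -3044 + 3033 = -11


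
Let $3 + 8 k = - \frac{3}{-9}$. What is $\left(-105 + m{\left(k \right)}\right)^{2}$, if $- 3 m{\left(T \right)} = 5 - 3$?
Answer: $\frac{100489}{9} \approx 11165.0$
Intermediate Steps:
$k = - \frac{1}{3}$ ($k = - \frac{3}{8} + \frac{\left(-3\right) \frac{1}{-9}}{8} = - \frac{3}{8} + \frac{\left(-3\right) \left(- \frac{1}{9}\right)}{8} = - \frac{3}{8} + \frac{1}{8} \cdot \frac{1}{3} = - \frac{3}{8} + \frac{1}{24} = - \frac{1}{3} \approx -0.33333$)
$m{\left(T \right)} = - \frac{2}{3}$ ($m{\left(T \right)} = - \frac{5 - 3}{3} = \left(- \frac{1}{3}\right) 2 = - \frac{2}{3}$)
$\left(-105 + m{\left(k \right)}\right)^{2} = \left(-105 - \frac{2}{3}\right)^{2} = \left(- \frac{317}{3}\right)^{2} = \frac{100489}{9}$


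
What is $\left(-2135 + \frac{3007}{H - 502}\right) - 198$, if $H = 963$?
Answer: $- \frac{1072506}{461} \approx -2326.5$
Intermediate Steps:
$\left(-2135 + \frac{3007}{H - 502}\right) - 198 = \left(-2135 + \frac{3007}{963 - 502}\right) - 198 = \left(-2135 + \frac{3007}{461}\right) - 198 = - \frac{981228}{461} - 198 = - \frac{1072506}{461}$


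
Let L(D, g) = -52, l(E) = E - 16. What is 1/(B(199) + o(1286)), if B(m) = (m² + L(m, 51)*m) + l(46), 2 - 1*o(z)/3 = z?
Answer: 1/25431 ≈ 3.9322e-5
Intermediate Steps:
l(E) = -16 + E
o(z) = 6 - 3*z
B(m) = 30 + m² - 52*m (B(m) = (m² - 52*m) + (-16 + 46) = (m² - 52*m) + 30 = 30 + m² - 52*m)
1/(B(199) + o(1286)) = 1/((30 + 199² - 52*199) + (6 - 3*1286)) = 1/((30 + 39601 - 10348) + (6 - 3858)) = 1/(29283 - 3852) = 1/25431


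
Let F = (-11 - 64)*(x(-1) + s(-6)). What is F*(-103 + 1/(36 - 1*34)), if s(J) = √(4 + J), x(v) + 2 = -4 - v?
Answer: -76875/2 + 15375*I*√2/2 ≈ -38438.0 + 10872.0*I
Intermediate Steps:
x(v) = -6 - v (x(v) = -2 + (-4 - v) = -6 - v)
F = 375 - 75*I*√2 (F = (-11 - 64)*((-6 - 1*(-1)) + √(4 - 6)) = -75*((-6 + 1) + √(-2)) = -75*(-5 + I*√2) = 375 - 75*I*√2 ≈ 375.0 - 106.07*I)
F*(-103 + 1/(36 - 1*34)) = (375 - 75*I*√2)*(-103 + 1/(36 - 1*34)) = (375 - 75*I*√2)*(-103 + 1/(36 - 34)) = (375 - 75*I*√2)*(-103 + 1/2) = (375 - 75*I*√2)*(-103 + ½) = (375 - 75*I*√2)*(-205/2) = -76875/2 + 15375*I*√2/2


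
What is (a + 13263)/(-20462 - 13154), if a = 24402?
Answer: -37665/33616 ≈ -1.1204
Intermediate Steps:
(a + 13263)/(-20462 - 13154) = (24402 + 13263)/(-20462 - 13154) = 37665/(-33616) = 37665*(-1/33616) = -37665/33616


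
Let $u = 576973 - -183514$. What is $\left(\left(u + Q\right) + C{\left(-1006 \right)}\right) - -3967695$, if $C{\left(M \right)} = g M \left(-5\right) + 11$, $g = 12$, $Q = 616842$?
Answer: $5405395$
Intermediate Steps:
$u = 760487$ ($u = 576973 + 183514 = 760487$)
$C{\left(M \right)} = 11 - 60 M$ ($C{\left(M \right)} = 12 M \left(-5\right) + 11 = 12 \left(- 5 M\right) + 11 = - 60 M + 11 = 11 - 60 M$)
$\left(\left(u + Q\right) + C{\left(-1006 \right)}\right) - -3967695 = \left(\left(760487 + 616842\right) + \left(11 - -60360\right)\right) - -3967695 = \left(1377329 + \left(11 + 60360\right)\right) + 3967695 = \left(1377329 + 60371\right) + 3967695 = 1437700 + 3967695 = 5405395$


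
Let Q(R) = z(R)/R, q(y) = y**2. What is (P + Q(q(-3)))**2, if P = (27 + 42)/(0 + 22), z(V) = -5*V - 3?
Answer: 21025/4356 ≈ 4.8267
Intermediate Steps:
z(V) = -3 - 5*V
Q(R) = (-3 - 5*R)/R
P = 69/22 ≈ 3.1364
(P + Q(q(-3)))**2 = (69/22 + (-5 - 3/((-3)**2)))**2 = (69/22 + (-5 - 3/9))**2 = (69/22 + (-5 - 3*1/9))**2 = (69/22 + (-5 - 1/3))**2 = (69/22 - 16/3)**2 = (-145/66)**2 = 21025/4356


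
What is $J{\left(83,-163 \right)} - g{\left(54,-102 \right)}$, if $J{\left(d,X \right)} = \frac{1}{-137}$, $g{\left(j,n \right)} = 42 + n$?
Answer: $\frac{8219}{137} \approx 59.993$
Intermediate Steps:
$J{\left(d,X \right)} = - \frac{1}{137}$
$J{\left(83,-163 \right)} - g{\left(54,-102 \right)} = - \frac{1}{137} - \left(42 - 102\right) = - \frac{1}{137} - -60 = - \frac{1}{137} + 60 = \frac{8219}{137}$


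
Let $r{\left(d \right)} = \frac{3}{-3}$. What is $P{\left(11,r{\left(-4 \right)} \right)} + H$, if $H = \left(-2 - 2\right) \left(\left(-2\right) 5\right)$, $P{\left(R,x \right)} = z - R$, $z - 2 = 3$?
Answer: $34$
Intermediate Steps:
$z = 5$ ($z = 2 + 3 = 5$)
$r{\left(d \right)} = -1$ ($r{\left(d \right)} = 3 \left(- \frac{1}{3}\right) = -1$)
$P{\left(R,x \right)} = 5 - R$
$H = 40$ ($H = \left(-4\right) \left(-10\right) = 40$)
$P{\left(11,r{\left(-4 \right)} \right)} + H = \left(5 - 11\right) + 40 = -6 + 40 = 34$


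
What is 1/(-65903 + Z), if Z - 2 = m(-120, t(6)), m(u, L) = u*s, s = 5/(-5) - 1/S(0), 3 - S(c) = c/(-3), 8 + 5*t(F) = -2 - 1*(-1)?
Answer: -1/65741 ≈ -1.5211e-5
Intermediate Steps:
t(F) = -9/5 (t(F) = -8/5 + (-2 - 1*(-1))/5 = -8/5 + (-2 + 1)/5 = -8/5 + (⅕)*(-1) = -8/5 - ⅕ = -9/5)
S(c) = 3 + c/3 (S(c) = 3 - c/(-3) = 3 - c*(-1)/3 = 3 - (-1)*c/3 = 3 + c/3)
s = -4/3 (s = 5/(-5) - 1/(3 + (⅓)*0) = 5*(-⅕) - 1/(3 + 0) = -1 - 1/3 = -1 - 1*⅓ = -1 - ⅓ = -4/3 ≈ -1.3333)
m(u, L) = -4*u/3 (m(u, L) = u*(-4/3) = -4*u/3)
Z = 162 (Z = 2 - 4/3*(-120) = 2 + 160 = 162)
1/(-65903 + Z) = 1/(-65903 + 162) = 1/(-65741) = -1/65741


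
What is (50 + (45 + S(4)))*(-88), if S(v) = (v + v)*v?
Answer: -11176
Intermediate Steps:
S(v) = 2*v² (S(v) = (2*v)*v = 2*v²)
(50 + (45 + S(4)))*(-88) = (50 + (45 + 2*4²))*(-88) = (50 + (45 + 2*16))*(-88) = (50 + (45 + 32))*(-88) = (50 + 77)*(-88) = 127*(-88) = -11176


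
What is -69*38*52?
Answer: -136344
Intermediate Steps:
-69*38*52 = -2622*52 = -136344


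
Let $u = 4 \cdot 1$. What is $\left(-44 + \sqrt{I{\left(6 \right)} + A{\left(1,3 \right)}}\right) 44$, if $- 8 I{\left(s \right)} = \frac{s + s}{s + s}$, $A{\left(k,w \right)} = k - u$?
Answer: $-1936 + 55 i \sqrt{2} \approx -1936.0 + 77.782 i$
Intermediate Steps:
$u = 4$
$A{\left(k,w \right)} = -4 + k$ ($A{\left(k,w \right)} = k - 4 = -4 + k$)
$I{\left(s \right)} = - \frac{1}{8}$ ($I{\left(s \right)} = - \frac{\left(s + s\right) \frac{1}{s + s}}{8} = - \frac{2 s \frac{1}{2 s}}{8} = \left(- \frac{1}{8}\right) 1 = - \frac{1}{8}$)
$\left(-44 + \sqrt{I{\left(6 \right)} + A{\left(1,3 \right)}}\right) 44 = \left(-44 + \sqrt{- \frac{1}{8} + \left(-4 + 1\right)}\right) 44 = \left(-44 + \sqrt{- \frac{1}{8} - 3}\right) 44 = \left(-44 + \sqrt{- \frac{25}{8}}\right) 44 = \left(-44 + \frac{5 i \sqrt{2}}{4}\right) 44 = -1936 + 55 i \sqrt{2}$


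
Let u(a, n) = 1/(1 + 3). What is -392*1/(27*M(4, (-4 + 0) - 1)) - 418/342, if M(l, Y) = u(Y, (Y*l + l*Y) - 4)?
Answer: -1601/27 ≈ -59.296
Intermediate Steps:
u(a, n) = ¼ (u(a, n) = 1/4 = ¼)
M(l, Y) = ¼
-392*1/(27*M(4, (-4 + 0) - 1)) - 418/342 = -392/((¼)*27) - 418/342 = -392/27/4 - 418*1/342 = -392*4/27 - 11/9 = -1568/27 - 11/9 = -1601/27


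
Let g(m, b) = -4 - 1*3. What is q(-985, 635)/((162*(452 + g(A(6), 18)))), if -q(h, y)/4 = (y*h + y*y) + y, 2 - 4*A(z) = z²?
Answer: 88646/7209 ≈ 12.297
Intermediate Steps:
A(z) = ½ - z²/4
g(m, b) = -7 (g(m, b) = -4 - 3 = -7)
q(h, y) = -4*y - 4*y² - 4*h*y (q(h, y) = -4*((y*h + y*y) + y) = -4*((h*y + y²) + y) = -4*((y² + h*y) + y) = -4*(y + y² + h*y) = -4*y - 4*y² - 4*h*y)
q(-985, 635)/((162*(452 + g(A(6), 18)))) = (-4*635*(1 - 985 + 635))/((162*(452 - 7))) = (-4*635*(-349))/((162*445)) = 886460/72090 = 886460*(1/72090) = 88646/7209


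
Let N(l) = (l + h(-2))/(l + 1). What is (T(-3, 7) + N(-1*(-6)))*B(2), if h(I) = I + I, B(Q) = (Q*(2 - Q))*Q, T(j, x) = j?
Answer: 0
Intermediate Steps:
B(Q) = Q²*(2 - Q)
h(I) = 2*I
N(l) = (-4 + l)/(1 + l) (N(l) = (l + 2*(-2))/(l + 1) = (l - 4)/(1 + l) = (-4 + l)/(1 + l))
(T(-3, 7) + N(-1*(-6)))*B(2) = (-3 + (-4 - 1*(-6))/(1 - 1*(-6)))*(2²*(2 - 1*2)) = (-3 + (-4 + 6)/(1 + 6))*(4*(2 - 2)) = (-3 + 2/7)*(4*0) = (-3 + (⅐)*2)*0 = (-3 + 2/7)*0 = -19/7*0 = 0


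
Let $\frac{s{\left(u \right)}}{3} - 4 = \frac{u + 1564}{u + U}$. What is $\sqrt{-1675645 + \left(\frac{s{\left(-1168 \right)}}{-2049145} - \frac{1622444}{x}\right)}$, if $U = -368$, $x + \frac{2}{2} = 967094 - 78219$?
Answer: $\frac{i \sqrt{7260928655962495983127596985530}}{2081636243120} \approx 1294.5 i$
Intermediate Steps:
$x = 888874$ ($x = -1 + \left(967094 - 78219\right) = -1 + 888875 = 888874$)
$s{\left(u \right)} = 12 + \frac{3 \left(1564 + u\right)}{-368 + u}$ ($s{\left(u \right)} = 12 + 3 \frac{u + 1564}{u - 368} = 12 + 3 \frac{1564 + u}{-368 + u} = 12 + \frac{3 \left(1564 + u\right)}{-368 + u}$)
$\sqrt{-1675645 + \left(\frac{s{\left(-1168 \right)}}{-2049145} - \frac{1622444}{x}\right)} = \sqrt{-1675645 - \left(\frac{811222}{444437} - \frac{3 \frac{1}{-368 - 1168} \left(92 + 5 \left(-1168\right)\right)}{-2049145}\right)} = \sqrt{-1675645 - \left(\frac{811222}{444437} - \frac{3 \left(92 - 5840\right)}{-1536} \left(- \frac{1}{2049145}\right)\right)} = \sqrt{-1675645 - \left(\frac{811222}{444437} - 3 \left(- \frac{1}{1536}\right) \left(-5748\right) \left(- \frac{1}{2049145}\right)\right)} = \sqrt{-1675645 + \left(\frac{1437}{128} \left(- \frac{1}{2049145}\right) - \frac{811222}{444437}\right)} = \sqrt{-1675645 - \frac{30396644474327}{16653089944960}} = \sqrt{- \frac{27904697297466973527}{16653089944960}} = \frac{i \sqrt{7260928655962495983127596985530}}{2081636243120}$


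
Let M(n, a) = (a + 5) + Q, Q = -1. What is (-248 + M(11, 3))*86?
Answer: -20726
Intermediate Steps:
M(n, a) = 4 + a (M(n, a) = (a + 5) - 1 = (5 + a) - 1 = 4 + a)
(-248 + M(11, 3))*86 = (-248 + (4 + 3))*86 = (-248 + 7)*86 = -241*86 = -20726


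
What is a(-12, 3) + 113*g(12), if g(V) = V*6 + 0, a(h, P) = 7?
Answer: 8143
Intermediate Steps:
g(V) = 6*V (g(V) = 6*V + 0 = 6*V)
a(-12, 3) + 113*g(12) = 7 + 113*(6*12) = 7 + 113*72 = 7 + 8136 = 8143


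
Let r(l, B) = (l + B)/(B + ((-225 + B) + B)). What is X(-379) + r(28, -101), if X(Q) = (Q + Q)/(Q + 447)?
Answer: -98815/8976 ≈ -11.009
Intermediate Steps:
X(Q) = 2*Q/(447 + Q) (X(Q) = (2*Q)/(447 + Q) = 2*Q/(447 + Q))
r(l, B) = (B + l)/(-225 + 3*B) (r(l, B) = (B + l)/(B + (-225 + 2*B)) = (B + l)/(-225 + 3*B))
X(-379) + r(28, -101) = 2*(-379)/(447 - 379) + (-101 + 28)/(3*(-75 - 101)) = 2*(-379)/68 + (1/3)*(-73)/(-176) = 2*(-379)*(1/68) + (1/3)*(-1/176)*(-73) = -379/34 + 73/528 = -98815/8976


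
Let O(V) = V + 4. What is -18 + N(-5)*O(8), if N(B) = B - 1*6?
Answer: -150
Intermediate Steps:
N(B) = -6 + B (N(B) = B - 6 = -6 + B)
O(V) = 4 + V
-18 + N(-5)*O(8) = -18 + (-6 - 5)*(4 + 8) = -18 - 11*12 = -18 - 132 = -150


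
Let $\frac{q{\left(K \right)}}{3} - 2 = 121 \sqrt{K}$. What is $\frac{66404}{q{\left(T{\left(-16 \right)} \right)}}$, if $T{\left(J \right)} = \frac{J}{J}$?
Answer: $\frac{66404}{369} \approx 179.96$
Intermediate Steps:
$T{\left(J \right)} = 1$
$q{\left(K \right)} = 6 + 363 \sqrt{K}$ ($q{\left(K \right)} = 6 + 3 \cdot 121 \sqrt{K} = 6 + 363 \sqrt{K}$)
$\frac{66404}{q{\left(T{\left(-16 \right)} \right)}} = \frac{66404}{6 + 363 \sqrt{1}} = \frac{66404}{6 + 363 \cdot 1} = \frac{66404}{6 + 363} = \frac{66404}{369}$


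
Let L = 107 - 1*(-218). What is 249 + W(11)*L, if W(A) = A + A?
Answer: 7399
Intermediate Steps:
W(A) = 2*A
L = 325 (L = 107 + 218 = 325)
249 + W(11)*L = 249 + (2*11)*325 = 249 + 22*325 = 249 + 7150 = 7399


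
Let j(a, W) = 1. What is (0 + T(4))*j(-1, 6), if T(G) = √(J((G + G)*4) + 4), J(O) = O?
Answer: 6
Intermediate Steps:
T(G) = √(4 + 8*G) (T(G) = √((G + G)*4 + 4) = √((2*G)*4 + 4) = √(8*G + 4) = √(4 + 8*G))
(0 + T(4))*j(-1, 6) = (0 + 2*√(1 + 2*4))*1 = (0 + 2*√(1 + 8))*1 = (0 + 2*√9)*1 = (0 + 2*3)*1 = (0 + 6)*1 = 6*1 = 6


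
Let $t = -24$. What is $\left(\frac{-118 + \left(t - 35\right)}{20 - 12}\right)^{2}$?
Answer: $\frac{31329}{64} \approx 489.52$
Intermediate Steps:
$\left(\frac{-118 + \left(t - 35\right)}{20 - 12}\right)^{2} = \left(\frac{-118 - 59}{20 - 12}\right)^{2} = \left(\frac{-118 - 59}{8}\right)^{2} = \left(\left(-118 - 59\right) \frac{1}{8}\right)^{2} = \left(\left(-177\right) \frac{1}{8}\right)^{2} = \left(- \frac{177}{8}\right)^{2} = \frac{31329}{64}$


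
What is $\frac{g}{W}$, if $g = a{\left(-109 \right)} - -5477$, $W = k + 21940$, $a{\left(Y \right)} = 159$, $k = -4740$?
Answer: $\frac{1409}{4300} \approx 0.32767$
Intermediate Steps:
$W = 17200$ ($W = -4740 + 21940 = 17200$)
$g = 5636$ ($g = 159 - -5477 = 159 + \left(-84 + 5561\right) = 159 + 5477 = 5636$)
$\frac{g}{W} = \frac{5636}{17200} = 5636 \cdot \frac{1}{17200} = \frac{1409}{4300}$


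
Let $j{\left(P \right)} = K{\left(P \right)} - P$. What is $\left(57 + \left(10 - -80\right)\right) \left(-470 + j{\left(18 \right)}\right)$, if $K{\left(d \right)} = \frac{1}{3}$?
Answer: $-71687$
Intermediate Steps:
$K{\left(d \right)} = \frac{1}{3}$
$j{\left(P \right)} = \frac{1}{3} - P$
$\left(57 + \left(10 - -80\right)\right) \left(-470 + j{\left(18 \right)}\right) = \left(57 + \left(10 - -80\right)\right) \left(-470 + \left(\frac{1}{3} - 18\right)\right) = \left(57 + \left(10 + 80\right)\right) \left(-470 + \left(\frac{1}{3} - 18\right)\right) = \left(57 + 90\right) \left(-470 - \frac{53}{3}\right) = 147 \left(- \frac{1463}{3}\right) = -71687$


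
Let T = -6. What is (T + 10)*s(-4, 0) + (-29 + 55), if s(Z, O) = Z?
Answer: 10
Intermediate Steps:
(T + 10)*s(-4, 0) + (-29 + 55) = (-6 + 10)*(-4) + (-29 + 55) = 4*(-4) + 26 = -16 + 26 = 10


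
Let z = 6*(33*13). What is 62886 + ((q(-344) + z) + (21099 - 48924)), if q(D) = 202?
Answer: 37837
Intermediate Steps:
z = 2574 (z = 6*429 = 2574)
62886 + ((q(-344) + z) + (21099 - 48924)) = 62886 + ((202 + 2574) + (21099 - 48924)) = 62886 + (2776 - 27825) = 62886 - 25049 = 37837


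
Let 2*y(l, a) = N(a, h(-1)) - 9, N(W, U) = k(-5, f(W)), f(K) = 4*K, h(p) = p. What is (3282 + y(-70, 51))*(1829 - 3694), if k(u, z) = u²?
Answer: -6135850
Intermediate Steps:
N(W, U) = 25 (N(W, U) = (-5)² = 25)
y(l, a) = 8 (y(l, a) = (25 - 9)/2 = (½)*16 = 8)
(3282 + y(-70, 51))*(1829 - 3694) = (3282 + 8)*(1829 - 3694) = 3290*(-1865) = -6135850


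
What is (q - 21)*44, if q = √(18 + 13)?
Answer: -924 + 44*√31 ≈ -679.02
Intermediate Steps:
q = √31 ≈ 5.5678
(q - 21)*44 = (√31 - 21)*44 = (-21 + √31)*44 = -924 + 44*√31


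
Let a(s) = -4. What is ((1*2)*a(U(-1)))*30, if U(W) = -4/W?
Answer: -240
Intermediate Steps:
((1*2)*a(U(-1)))*30 = ((1*2)*(-4))*30 = (2*(-4))*30 = -8*30 = -240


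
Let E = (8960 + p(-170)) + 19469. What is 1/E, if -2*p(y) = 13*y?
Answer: 1/29534 ≈ 3.3859e-5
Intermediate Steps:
p(y) = -13*y/2
E = 29534 (E = (8960 - 13/2*(-170)) + 19469 = (8960 + 1105) + 19469 = 10065 + 19469 = 29534)
1/E = 1/29534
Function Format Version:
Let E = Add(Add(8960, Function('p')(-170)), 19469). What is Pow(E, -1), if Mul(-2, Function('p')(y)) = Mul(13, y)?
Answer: Rational(1, 29534) ≈ 3.3859e-5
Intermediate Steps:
Function('p')(y) = Mul(Rational(-13, 2), y) (Function('p')(y) = Mul(Rational(-1, 2), Mul(13, y)) = Mul(Rational(-13, 2), y))
E = 29534 (E = Add(Add(8960, Mul(Rational(-13, 2), -170)), 19469) = Add(Add(8960, 1105), 19469) = Add(10065, 19469) = 29534)
Pow(E, -1) = Pow(29534, -1) = Rational(1, 29534)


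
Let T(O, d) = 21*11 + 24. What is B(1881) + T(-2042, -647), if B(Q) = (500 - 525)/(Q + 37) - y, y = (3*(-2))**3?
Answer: 903353/1918 ≈ 470.99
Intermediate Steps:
y = -216 (y = (-6)**3 = -216)
T(O, d) = 255 (T(O, d) = 231 + 24 = 255)
B(Q) = 216 - 25/(37 + Q) (B(Q) = (500 - 525)/(Q + 37) - 1*(-216) = -25/(37 + Q) + 216 = 216 - 25/(37 + Q))
B(1881) + T(-2042, -647) = (7967 + 216*1881)/(37 + 1881) + 255 = (7967 + 406296)/1918 + 255 = (1/1918)*414263 + 255 = 414263/1918 + 255 = 903353/1918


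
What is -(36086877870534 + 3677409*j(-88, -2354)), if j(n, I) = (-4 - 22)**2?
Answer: -36089363799018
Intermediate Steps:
j(n, I) = 676 (j(n, I) = (-26)**2 = 676)
-(36086877870534 + 3677409*j(-88, -2354)) = -3677409/(1/(676 + 9813126)) = -3677409/(1/9813802) = -3677409/1/9813802 = -3677409*9813802 = -36089363799018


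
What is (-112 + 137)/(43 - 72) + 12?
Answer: 323/29 ≈ 11.138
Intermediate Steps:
(-112 + 137)/(43 - 72) + 12 = 25/(-29) + 12 = 25*(-1/29) + 12 = -25/29 + 12 = 323/29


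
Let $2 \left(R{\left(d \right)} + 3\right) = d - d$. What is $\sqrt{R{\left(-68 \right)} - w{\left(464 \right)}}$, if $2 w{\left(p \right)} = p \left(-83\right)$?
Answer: $\sqrt{19253} \approx 138.76$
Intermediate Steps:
$w{\left(p \right)} = - \frac{83 p}{2}$ ($w{\left(p \right)} = \frac{p \left(-83\right)}{2} = \frac{\left(-83\right) p}{2} = - \frac{83 p}{2}$)
$R{\left(d \right)} = -3$ ($R{\left(d \right)} = -3 + \frac{d - d}{2} = -3 + \frac{1}{2} \cdot 0 = -3 + 0 = -3$)
$\sqrt{R{\left(-68 \right)} - w{\left(464 \right)}} = \sqrt{-3 - \left(- \frac{83}{2}\right) 464} = \sqrt{-3 - -19256} = \sqrt{-3 + 19256} = \sqrt{19253}$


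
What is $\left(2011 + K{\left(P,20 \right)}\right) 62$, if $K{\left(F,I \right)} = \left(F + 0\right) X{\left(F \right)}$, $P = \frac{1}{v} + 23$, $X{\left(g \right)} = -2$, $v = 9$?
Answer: $\frac{1096346}{9} \approx 1.2182 \cdot 10^{5}$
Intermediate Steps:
$P = \frac{208}{9}$ ($P = \frac{1}{9} + 23 = \frac{208}{9} \approx 23.111$)
$K{\left(F,I \right)} = - 2 F$ ($K{\left(F,I \right)} = \left(F + 0\right) \left(-2\right) = F \left(-2\right) = - 2 F$)
$\left(2011 + K{\left(P,20 \right)}\right) 62 = \left(2011 - \frac{416}{9}\right) 62 = \frac{17683}{9} \cdot 62 = \frac{1096346}{9}$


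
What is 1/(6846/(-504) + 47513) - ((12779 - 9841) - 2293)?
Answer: -367645473/569993 ≈ -645.00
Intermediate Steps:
1/(6846/(-504) + 47513) - ((12779 - 9841) - 2293) = 1/(6846*(-1/504) + 47513) - (2938 - 2293) = 1/(-163/12 + 47513) - 1*645 = 1/(569993/12) - 645 = 12/569993 - 645 = -367645473/569993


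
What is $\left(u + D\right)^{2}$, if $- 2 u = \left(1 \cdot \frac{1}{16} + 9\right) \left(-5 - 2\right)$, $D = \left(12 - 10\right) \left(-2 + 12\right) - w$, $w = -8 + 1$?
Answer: $\frac{3530641}{1024} \approx 3447.9$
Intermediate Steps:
$w = -7$
$D = 27$ ($D = \left(12 - 10\right) \left(-2 + 12\right) - -7 = 2 \cdot 10 + 7 = 20 + 7 = 27$)
$u = \frac{1015}{32}$ ($u = - \frac{\left(1 \cdot \frac{1}{16} + 9\right) \left(-5 - 2\right)}{2} = - \frac{\left(1 \cdot \frac{1}{16} + 9\right) \left(-7\right)}{2} = - \frac{\left(\frac{1}{16} + 9\right) \left(-7\right)}{2} = - \frac{\frac{145}{16} \left(-7\right)}{2} = \left(- \frac{1}{2}\right) \left(- \frac{1015}{16}\right) = \frac{1015}{32} \approx 31.719$)
$\left(u + D\right)^{2} = \left(\frac{1015}{32} + 27\right)^{2} = \left(\frac{1879}{32}\right)^{2} = \frac{3530641}{1024}$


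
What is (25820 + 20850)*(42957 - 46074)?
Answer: -145470390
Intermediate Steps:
(25820 + 20850)*(42957 - 46074) = 46670*(-3117) = -145470390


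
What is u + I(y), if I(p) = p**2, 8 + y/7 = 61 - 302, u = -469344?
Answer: 2568705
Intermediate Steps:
y = -1743 (y = -56 + 7*(61 - 302) = -56 + 7*(-241) = -56 - 1687 = -1743)
u + I(y) = -469344 + (-1743)**2 = -469344 + 3038049 = 2568705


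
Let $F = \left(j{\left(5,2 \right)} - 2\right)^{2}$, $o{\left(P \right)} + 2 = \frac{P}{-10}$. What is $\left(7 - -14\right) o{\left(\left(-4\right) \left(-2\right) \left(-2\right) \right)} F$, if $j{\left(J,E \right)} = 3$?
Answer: $- \frac{42}{5} \approx -8.4$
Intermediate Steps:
$o{\left(P \right)} = -2 - \frac{P}{10}$ ($o{\left(P \right)} = -2 + \frac{P}{-10} = -2 + P \left(- \frac{1}{10}\right) = -2 - \frac{P}{10}$)
$F = 1$ ($F = \left(3 - 2\right)^{2} = 1^{2} = 1$)
$\left(7 - -14\right) o{\left(\left(-4\right) \left(-2\right) \left(-2\right) \right)} F = \left(7 - -14\right) \left(-2 - \frac{\left(-4\right) \left(-2\right) \left(-2\right)}{10}\right) 1 = \left(7 + 14\right) \left(-2 - \frac{8 \left(-2\right)}{10}\right) 1 = 21 \left(-2 - - \frac{8}{5}\right) 1 = 21 \left(-2 + \frac{8}{5}\right) 1 = 21 \left(- \frac{2}{5}\right) 1 = \left(- \frac{42}{5}\right) 1 = - \frac{42}{5}$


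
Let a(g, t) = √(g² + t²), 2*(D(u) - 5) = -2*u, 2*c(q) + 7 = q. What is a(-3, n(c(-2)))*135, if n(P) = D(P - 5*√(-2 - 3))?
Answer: 135*√(-103 + 380*I*√5)/2 ≈ 1309.7 + 1478.0*I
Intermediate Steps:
c(q) = -7/2 + q/2
D(u) = 5 - u (D(u) = 5 + (-2*u)/2 = 5 - u)
n(P) = 5 - P + 5*I*√5 (n(P) = 5 - (P - 5*√(-2 - 3)) = 5 - (P - 5*I*√5) = 5 + (-P + 5*I*√5) = 5 - P + 5*I*√5)
a(-3, n(c(-2)))*135 = √((-3)² + (5 - (-7/2 + (½)*(-2)) + 5*I*√5)²)*135 = √(9 + (5 - (-7/2 - 1) + 5*I*√5)²)*135 = √(9 + (5 - 1*(-9/2) + 5*I*√5)²)*135 = √(9 + (5 + 9/2 + 5*I*√5)²)*135 = √(9 + (19/2 + 5*I*√5)²)*135 = 135*√(9 + (19/2 + 5*I*√5)²)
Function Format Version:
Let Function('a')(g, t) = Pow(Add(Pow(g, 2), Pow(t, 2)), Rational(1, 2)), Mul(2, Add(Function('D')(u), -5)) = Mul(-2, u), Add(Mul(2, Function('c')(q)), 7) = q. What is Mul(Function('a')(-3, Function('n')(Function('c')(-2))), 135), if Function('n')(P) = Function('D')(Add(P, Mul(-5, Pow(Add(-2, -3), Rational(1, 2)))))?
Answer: Mul(Rational(135, 2), Pow(Add(-103, Mul(380, I, Pow(5, Rational(1, 2)))), Rational(1, 2))) ≈ Add(1309.7, Mul(1478.0, I))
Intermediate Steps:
Function('c')(q) = Add(Rational(-7, 2), Mul(Rational(1, 2), q))
Function('D')(u) = Add(5, Mul(-1, u)) (Function('D')(u) = Add(5, Mul(Rational(1, 2), Mul(-2, u))) = Add(5, Mul(-1, u)))
Function('n')(P) = Add(5, Mul(-1, P), Mul(5, I, Pow(5, Rational(1, 2)))) (Function('n')(P) = Add(5, Mul(-1, Add(P, Mul(-5, Pow(Add(-2, -3), Rational(1, 2)))))) = Add(5, Mul(-1, Add(P, Mul(-5, Pow(-5, Rational(1, 2)))))) = Add(5, Mul(-1, Add(P, Mul(-5, Mul(I, Pow(5, Rational(1, 2))))))) = Add(5, Mul(-1, Add(P, Mul(-5, I, Pow(5, Rational(1, 2)))))) = Add(5, Add(Mul(-1, P), Mul(5, I, Pow(5, Rational(1, 2))))) = Add(5, Mul(-1, P), Mul(5, I, Pow(5, Rational(1, 2)))))
Mul(Function('a')(-3, Function('n')(Function('c')(-2))), 135) = Mul(Pow(Add(Pow(-3, 2), Pow(Add(5, Mul(-1, Add(Rational(-7, 2), Mul(Rational(1, 2), -2))), Mul(5, I, Pow(5, Rational(1, 2)))), 2)), Rational(1, 2)), 135) = Mul(Pow(Add(9, Pow(Add(5, Mul(-1, Add(Rational(-7, 2), -1)), Mul(5, I, Pow(5, Rational(1, 2)))), 2)), Rational(1, 2)), 135) = Mul(Pow(Add(9, Pow(Add(5, Mul(-1, Rational(-9, 2)), Mul(5, I, Pow(5, Rational(1, 2)))), 2)), Rational(1, 2)), 135) = Mul(Pow(Add(9, Pow(Add(5, Rational(9, 2), Mul(5, I, Pow(5, Rational(1, 2)))), 2)), Rational(1, 2)), 135) = Mul(Pow(Add(9, Pow(Add(Rational(19, 2), Mul(5, I, Pow(5, Rational(1, 2)))), 2)), Rational(1, 2)), 135) = Mul(135, Pow(Add(9, Pow(Add(Rational(19, 2), Mul(5, I, Pow(5, Rational(1, 2)))), 2)), Rational(1, 2)))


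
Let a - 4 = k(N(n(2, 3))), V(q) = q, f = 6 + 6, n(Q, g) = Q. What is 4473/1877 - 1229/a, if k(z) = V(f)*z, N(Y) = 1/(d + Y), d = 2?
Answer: -2275522/13139 ≈ -173.19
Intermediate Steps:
f = 12
N(Y) = 1/(2 + Y)
k(z) = 12*z
a = 7 (a = 4 + 12/(2 + 2) = 4 + 12/4 = 4 + 12*(¼) = 4 + 3 = 7)
4473/1877 - 1229/a = 4473/1877 - 1229/7 = -2275522/13139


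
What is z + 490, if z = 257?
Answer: 747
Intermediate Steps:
z + 490 = 257 + 490 = 747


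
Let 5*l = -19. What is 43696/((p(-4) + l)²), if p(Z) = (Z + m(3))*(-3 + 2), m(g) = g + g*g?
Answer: 1092400/3481 ≈ 313.82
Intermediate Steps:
l = -19/5 (l = (⅕)*(-19) = -19/5 ≈ -3.8000)
m(g) = g + g²
p(Z) = -12 - Z (p(Z) = (Z + 3*(1 + 3))*(-3 + 2) = (Z + 3*4)*(-1) = (Z + 12)*(-1) = (12 + Z)*(-1) = -12 - Z)
43696/((p(-4) + l)²) = 43696/(((-12 - 1*(-4)) - 19/5)²) = 43696/(((-12 + 4) - 19/5)²) = 43696/((-8 - 19/5)²) = 43696/((-59/5)²) = 43696/(3481/25) = 43696*(25/3481) = 1092400/3481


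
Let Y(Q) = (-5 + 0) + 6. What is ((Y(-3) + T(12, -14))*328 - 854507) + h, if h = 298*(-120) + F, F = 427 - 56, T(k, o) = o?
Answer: -894160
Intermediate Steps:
Y(Q) = 1 (Y(Q) = -5 + 6 = 1)
F = 371
h = -35389 (h = 298*(-120) + 371 = -35760 + 371 = -35389)
((Y(-3) + T(12, -14))*328 - 854507) + h = ((1 - 14)*328 - 854507) - 35389 = (-13*328 - 854507) - 35389 = (-4264 - 854507) - 35389 = -858771 - 35389 = -894160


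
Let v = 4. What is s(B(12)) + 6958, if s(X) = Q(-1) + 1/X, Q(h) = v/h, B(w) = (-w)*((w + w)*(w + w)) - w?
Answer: 48149495/6924 ≈ 6954.0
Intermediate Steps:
B(w) = -w - 4*w³ (B(w) = (-w)*((2*w)*(2*w)) - w = (-w)*(4*w²) - w = -4*w³ - w = -w - 4*w³)
Q(h) = 4/h
s(X) = -4 + 1/X (s(X) = 4/(-1) + 1/X = 4*(-1) + 1/X = -4 + 1/X)
s(B(12)) + 6958 = (-4 + 1/(-1*12 - 4*12³)) + 6958 = (-4 + 1/(-12 - 4*1728)) + 6958 = (-4 + 1/(-12 - 6912)) + 6958 = (-4 + 1/(-6924)) + 6958 = (-4 - 1/6924) + 6958 = -27697/6924 + 6958 = 48149495/6924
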